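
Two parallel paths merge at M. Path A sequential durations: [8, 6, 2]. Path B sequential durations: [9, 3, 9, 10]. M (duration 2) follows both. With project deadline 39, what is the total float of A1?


Forward pass: ES(A1) = sum of predecessors on chain A = 0
EF = ES + duration = 0 + 8 = 8
Backward pass: LF(M) = deadline = 39; LS(M) = 39 - 2 = 37
LF(A1) = LS(M) - sum(successors on chain A) = 37 - 8 = 29
LS = LF - duration = 29 - 8 = 21
Total float = LS - ES = 21 - 0 = 21

21


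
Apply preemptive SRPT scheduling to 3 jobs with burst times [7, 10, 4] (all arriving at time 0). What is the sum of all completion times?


Since all jobs arrive at t=0, SRPT equals SPT ordering.
SPT order: [4, 7, 10]
Completion times:
  Job 1: p=4, C=4
  Job 2: p=7, C=11
  Job 3: p=10, C=21
Total completion time = 4 + 11 + 21 = 36

36


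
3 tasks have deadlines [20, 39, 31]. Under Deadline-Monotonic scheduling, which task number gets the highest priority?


Sort tasks by relative deadline (ascending):
  Task 1: deadline = 20
  Task 3: deadline = 31
  Task 2: deadline = 39
Priority order (highest first): [1, 3, 2]
Highest priority task = 1

1


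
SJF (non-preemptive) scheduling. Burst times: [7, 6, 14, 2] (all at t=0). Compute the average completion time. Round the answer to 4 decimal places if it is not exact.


SJF order (ascending): [2, 6, 7, 14]
Completion times:
  Job 1: burst=2, C=2
  Job 2: burst=6, C=8
  Job 3: burst=7, C=15
  Job 4: burst=14, C=29
Average completion = 54/4 = 13.5

13.5


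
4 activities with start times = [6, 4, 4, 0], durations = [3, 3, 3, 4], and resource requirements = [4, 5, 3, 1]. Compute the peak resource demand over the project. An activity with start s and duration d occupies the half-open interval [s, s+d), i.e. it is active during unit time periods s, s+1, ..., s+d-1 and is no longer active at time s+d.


Each activity i is active on [start_i, start_i + duration_i).
Compute total resource usage per time slot:
  t=0: active resources = [1], total = 1
  t=1: active resources = [1], total = 1
  t=2: active resources = [1], total = 1
  t=3: active resources = [1], total = 1
  t=4: active resources = [5, 3], total = 8
  t=5: active resources = [5, 3], total = 8
  t=6: active resources = [4, 5, 3], total = 12
  t=7: active resources = [4], total = 4
  t=8: active resources = [4], total = 4
Peak resource demand = 12

12


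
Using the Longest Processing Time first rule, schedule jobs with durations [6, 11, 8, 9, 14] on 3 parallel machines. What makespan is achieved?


Sort jobs in decreasing order (LPT): [14, 11, 9, 8, 6]
Assign each job to the least loaded machine:
  Machine 1: jobs [14], load = 14
  Machine 2: jobs [11, 6], load = 17
  Machine 3: jobs [9, 8], load = 17
Makespan = max load = 17

17


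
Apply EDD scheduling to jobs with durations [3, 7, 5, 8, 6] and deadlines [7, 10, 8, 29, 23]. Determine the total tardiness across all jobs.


Sort by due date (EDD order): [(3, 7), (5, 8), (7, 10), (6, 23), (8, 29)]
Compute completion times and tardiness:
  Job 1: p=3, d=7, C=3, tardiness=max(0,3-7)=0
  Job 2: p=5, d=8, C=8, tardiness=max(0,8-8)=0
  Job 3: p=7, d=10, C=15, tardiness=max(0,15-10)=5
  Job 4: p=6, d=23, C=21, tardiness=max(0,21-23)=0
  Job 5: p=8, d=29, C=29, tardiness=max(0,29-29)=0
Total tardiness = 5

5


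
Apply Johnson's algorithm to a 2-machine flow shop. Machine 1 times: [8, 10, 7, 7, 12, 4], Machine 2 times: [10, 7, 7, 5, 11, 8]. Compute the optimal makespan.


Apply Johnson's rule:
  Group 1 (a <= b): [(6, 4, 8), (3, 7, 7), (1, 8, 10)]
  Group 2 (a > b): [(5, 12, 11), (2, 10, 7), (4, 7, 5)]
Optimal job order: [6, 3, 1, 5, 2, 4]
Schedule:
  Job 6: M1 done at 4, M2 done at 12
  Job 3: M1 done at 11, M2 done at 19
  Job 1: M1 done at 19, M2 done at 29
  Job 5: M1 done at 31, M2 done at 42
  Job 2: M1 done at 41, M2 done at 49
  Job 4: M1 done at 48, M2 done at 54
Makespan = 54

54


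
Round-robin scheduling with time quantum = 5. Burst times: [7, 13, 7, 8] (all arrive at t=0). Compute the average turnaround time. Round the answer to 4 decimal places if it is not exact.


Time quantum = 5
Execution trace:
  J1 runs 5 units, time = 5
  J2 runs 5 units, time = 10
  J3 runs 5 units, time = 15
  J4 runs 5 units, time = 20
  J1 runs 2 units, time = 22
  J2 runs 5 units, time = 27
  J3 runs 2 units, time = 29
  J4 runs 3 units, time = 32
  J2 runs 3 units, time = 35
Finish times: [22, 35, 29, 32]
Average turnaround = 118/4 = 29.5

29.5


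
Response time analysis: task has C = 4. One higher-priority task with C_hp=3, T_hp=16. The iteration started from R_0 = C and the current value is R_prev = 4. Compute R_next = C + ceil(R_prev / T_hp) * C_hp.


R_next = C + ceil(R_prev / T_hp) * C_hp
ceil(4 / 16) = ceil(0.25) = 1
Interference = 1 * 3 = 3
R_next = 4 + 3 = 7

7


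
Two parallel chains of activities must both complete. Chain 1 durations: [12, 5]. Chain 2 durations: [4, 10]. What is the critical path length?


Path A total = 12 + 5 = 17
Path B total = 4 + 10 = 14
Critical path = longest path = max(17, 14) = 17

17


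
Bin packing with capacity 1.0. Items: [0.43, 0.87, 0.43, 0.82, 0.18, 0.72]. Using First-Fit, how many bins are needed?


Place items sequentially using First-Fit:
  Item 0.43 -> new Bin 1
  Item 0.87 -> new Bin 2
  Item 0.43 -> Bin 1 (now 0.86)
  Item 0.82 -> new Bin 3
  Item 0.18 -> Bin 3 (now 1.0)
  Item 0.72 -> new Bin 4
Total bins used = 4

4


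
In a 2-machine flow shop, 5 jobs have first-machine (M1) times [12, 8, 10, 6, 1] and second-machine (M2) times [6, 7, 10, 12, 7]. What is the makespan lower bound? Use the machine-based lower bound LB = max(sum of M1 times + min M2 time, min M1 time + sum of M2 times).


LB1 = sum(M1 times) + min(M2 times) = 37 + 6 = 43
LB2 = min(M1 times) + sum(M2 times) = 1 + 42 = 43
Lower bound = max(LB1, LB2) = max(43, 43) = 43

43


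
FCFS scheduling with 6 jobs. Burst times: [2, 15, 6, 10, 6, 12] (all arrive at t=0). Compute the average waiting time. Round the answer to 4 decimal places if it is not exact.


FCFS order (as given): [2, 15, 6, 10, 6, 12]
Waiting times:
  Job 1: wait = 0
  Job 2: wait = 2
  Job 3: wait = 17
  Job 4: wait = 23
  Job 5: wait = 33
  Job 6: wait = 39
Sum of waiting times = 114
Average waiting time = 114/6 = 19.0

19.0


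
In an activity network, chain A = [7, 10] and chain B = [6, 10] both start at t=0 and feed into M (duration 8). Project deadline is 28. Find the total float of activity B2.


Forward pass: ES(B2) = sum of predecessors on chain B = 6
EF = ES + duration = 6 + 10 = 16
Backward pass: LF(M) = deadline = 28; LS(M) = 28 - 8 = 20
LF(B2) = LS(M) - sum(successors on chain B) = 20 - 0 = 20
LS = LF - duration = 20 - 10 = 10
Total float = LS - ES = 10 - 6 = 4

4


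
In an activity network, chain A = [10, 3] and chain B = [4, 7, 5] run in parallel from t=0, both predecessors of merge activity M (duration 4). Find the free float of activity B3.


ES(B3) = sum of predecessors on chain B = 11
EF(B3) = ES + duration = 11 + 5 = 16
Successor of B3 is M. ES(M) = max(sum(A), sum(B)) = max(13, 16) = 16
Free float = ES(successor) - EF(current) = 16 - 16 = 0

0


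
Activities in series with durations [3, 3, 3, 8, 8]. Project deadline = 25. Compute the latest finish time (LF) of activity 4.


LF(activity 4) = deadline - sum of successor durations
Successors: activities 5 through 5 with durations [8]
Sum of successor durations = 8
LF = 25 - 8 = 17

17


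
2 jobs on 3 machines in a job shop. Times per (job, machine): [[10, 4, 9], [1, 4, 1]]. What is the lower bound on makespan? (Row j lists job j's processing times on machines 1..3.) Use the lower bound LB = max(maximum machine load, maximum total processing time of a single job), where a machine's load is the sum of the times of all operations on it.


Machine loads:
  Machine 1: 10 + 1 = 11
  Machine 2: 4 + 4 = 8
  Machine 3: 9 + 1 = 10
Max machine load = 11
Job totals:
  Job 1: 23
  Job 2: 6
Max job total = 23
Lower bound = max(11, 23) = 23

23


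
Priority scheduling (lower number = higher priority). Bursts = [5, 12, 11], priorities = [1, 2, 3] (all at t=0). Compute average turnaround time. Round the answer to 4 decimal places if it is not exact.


Sort by priority (ascending = highest first):
Order: [(1, 5), (2, 12), (3, 11)]
Completion times:
  Priority 1, burst=5, C=5
  Priority 2, burst=12, C=17
  Priority 3, burst=11, C=28
Average turnaround = 50/3 = 16.6667

16.6667


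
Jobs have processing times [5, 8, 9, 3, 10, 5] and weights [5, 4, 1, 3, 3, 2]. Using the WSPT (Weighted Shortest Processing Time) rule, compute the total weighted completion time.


Compute p/w ratios and sort ascending (WSPT): [(5, 5), (3, 3), (8, 4), (5, 2), (10, 3), (9, 1)]
Compute weighted completion times:
  Job (p=5,w=5): C=5, w*C=5*5=25
  Job (p=3,w=3): C=8, w*C=3*8=24
  Job (p=8,w=4): C=16, w*C=4*16=64
  Job (p=5,w=2): C=21, w*C=2*21=42
  Job (p=10,w=3): C=31, w*C=3*31=93
  Job (p=9,w=1): C=40, w*C=1*40=40
Total weighted completion time = 288

288


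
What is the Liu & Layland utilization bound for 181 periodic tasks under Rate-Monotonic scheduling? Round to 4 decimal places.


Compute 2^(1/181) = 1.0038368845
Subtract 1: 1.0038368845 - 1 = 0.0038368845
Multiply by n: 181 * 0.0038368845 = 0.6944760945
Round to 4 dp: 0.6945

0.6945


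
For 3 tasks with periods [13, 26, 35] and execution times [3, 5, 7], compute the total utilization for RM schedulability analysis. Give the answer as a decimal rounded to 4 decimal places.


Compute individual utilizations (exact fractions):
  Task 1: C/T = 3/13 (approx. 0.2308)
  Task 2: C/T = 5/26 (approx. 0.1923)
  Task 3: C/T = 7/35 = 1/5 (approx. 0.2)
Total utilization U = 3/13 + 5/26 + 1/5 = 81/130
Rounded to 4 decimal places: U = 0.6231
RM (Liu & Layland) bound for 3 tasks = 0.779763; compare with U = 81/130 (approx. 0.623077)
U <= bound, so schedulable by RM sufficient condition.

0.6231


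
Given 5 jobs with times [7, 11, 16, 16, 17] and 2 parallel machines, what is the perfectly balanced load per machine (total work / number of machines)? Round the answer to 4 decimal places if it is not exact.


Total processing time = 7 + 11 + 16 + 16 + 17 = 67
Number of machines = 2
Ideal balanced load = 67 / 2 = 33.5

33.5


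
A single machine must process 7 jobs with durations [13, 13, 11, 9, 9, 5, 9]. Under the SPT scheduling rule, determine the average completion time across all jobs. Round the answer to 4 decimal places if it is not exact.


Sort jobs by processing time (SPT order): [5, 9, 9, 9, 11, 13, 13]
Compute completion times sequentially:
  Job 1: processing = 5, completes at 5
  Job 2: processing = 9, completes at 14
  Job 3: processing = 9, completes at 23
  Job 4: processing = 9, completes at 32
  Job 5: processing = 11, completes at 43
  Job 6: processing = 13, completes at 56
  Job 7: processing = 13, completes at 69
Sum of completion times = 242
Average completion time = 242/7 = 34.5714

34.5714


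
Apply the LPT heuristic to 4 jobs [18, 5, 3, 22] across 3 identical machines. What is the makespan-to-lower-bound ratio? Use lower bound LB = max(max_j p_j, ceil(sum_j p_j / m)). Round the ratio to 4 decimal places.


LPT order: [22, 18, 5, 3]
Machine loads after assignment: [22, 18, 8]
LPT makespan = 22
Lower bound = max(max_job, ceil(total/3)) = max(22, 16) = 22
Ratio = 22 / 22 = 1.0

1.0


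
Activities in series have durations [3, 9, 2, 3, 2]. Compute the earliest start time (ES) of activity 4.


Activity 4 starts after activities 1 through 3 complete.
Predecessor durations: [3, 9, 2]
ES = 3 + 9 + 2 = 14

14


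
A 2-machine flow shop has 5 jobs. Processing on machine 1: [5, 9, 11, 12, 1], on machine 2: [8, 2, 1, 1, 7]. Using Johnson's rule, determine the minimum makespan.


Apply Johnson's rule:
  Group 1 (a <= b): [(5, 1, 7), (1, 5, 8)]
  Group 2 (a > b): [(2, 9, 2), (3, 11, 1), (4, 12, 1)]
Optimal job order: [5, 1, 2, 3, 4]
Schedule:
  Job 5: M1 done at 1, M2 done at 8
  Job 1: M1 done at 6, M2 done at 16
  Job 2: M1 done at 15, M2 done at 18
  Job 3: M1 done at 26, M2 done at 27
  Job 4: M1 done at 38, M2 done at 39
Makespan = 39

39


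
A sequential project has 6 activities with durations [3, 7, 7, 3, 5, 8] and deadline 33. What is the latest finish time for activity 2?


LF(activity 2) = deadline - sum of successor durations
Successors: activities 3 through 6 with durations [7, 3, 5, 8]
Sum of successor durations = 23
LF = 33 - 23 = 10

10


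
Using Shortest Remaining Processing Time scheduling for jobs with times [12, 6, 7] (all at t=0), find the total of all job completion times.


Since all jobs arrive at t=0, SRPT equals SPT ordering.
SPT order: [6, 7, 12]
Completion times:
  Job 1: p=6, C=6
  Job 2: p=7, C=13
  Job 3: p=12, C=25
Total completion time = 6 + 13 + 25 = 44

44


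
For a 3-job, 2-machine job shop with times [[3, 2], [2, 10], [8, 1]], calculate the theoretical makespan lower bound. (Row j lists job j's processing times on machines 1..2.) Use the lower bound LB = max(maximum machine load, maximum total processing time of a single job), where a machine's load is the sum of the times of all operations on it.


Machine loads:
  Machine 1: 3 + 2 + 8 = 13
  Machine 2: 2 + 10 + 1 = 13
Max machine load = 13
Job totals:
  Job 1: 5
  Job 2: 12
  Job 3: 9
Max job total = 12
Lower bound = max(13, 12) = 13

13


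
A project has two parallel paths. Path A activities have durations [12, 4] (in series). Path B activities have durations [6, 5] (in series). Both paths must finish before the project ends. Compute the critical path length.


Path A total = 12 + 4 = 16
Path B total = 6 + 5 = 11
Critical path = longest path = max(16, 11) = 16

16


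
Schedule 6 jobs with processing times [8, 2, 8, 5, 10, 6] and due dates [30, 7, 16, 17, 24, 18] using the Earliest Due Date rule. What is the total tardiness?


Sort by due date (EDD order): [(2, 7), (8, 16), (5, 17), (6, 18), (10, 24), (8, 30)]
Compute completion times and tardiness:
  Job 1: p=2, d=7, C=2, tardiness=max(0,2-7)=0
  Job 2: p=8, d=16, C=10, tardiness=max(0,10-16)=0
  Job 3: p=5, d=17, C=15, tardiness=max(0,15-17)=0
  Job 4: p=6, d=18, C=21, tardiness=max(0,21-18)=3
  Job 5: p=10, d=24, C=31, tardiness=max(0,31-24)=7
  Job 6: p=8, d=30, C=39, tardiness=max(0,39-30)=9
Total tardiness = 19

19


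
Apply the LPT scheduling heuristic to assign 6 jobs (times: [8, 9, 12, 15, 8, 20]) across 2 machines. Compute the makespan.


Sort jobs in decreasing order (LPT): [20, 15, 12, 9, 8, 8]
Assign each job to the least loaded machine:
  Machine 1: jobs [20, 9, 8], load = 37
  Machine 2: jobs [15, 12, 8], load = 35
Makespan = max load = 37

37


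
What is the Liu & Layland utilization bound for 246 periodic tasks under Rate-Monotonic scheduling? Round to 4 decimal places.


Compute 2^(1/246) = 1.0028216448
Subtract 1: 1.0028216448 - 1 = 0.0028216448
Multiply by n: 246 * 0.0028216448 = 0.6941246208
Round to 4 dp: 0.6941

0.6941


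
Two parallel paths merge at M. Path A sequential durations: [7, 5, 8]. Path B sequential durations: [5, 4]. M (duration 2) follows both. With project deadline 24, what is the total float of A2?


Forward pass: ES(A2) = sum of predecessors on chain A = 7
EF = ES + duration = 7 + 5 = 12
Backward pass: LF(M) = deadline = 24; LS(M) = 24 - 2 = 22
LF(A2) = LS(M) - sum(successors on chain A) = 22 - 8 = 14
LS = LF - duration = 14 - 5 = 9
Total float = LS - ES = 9 - 7 = 2

2


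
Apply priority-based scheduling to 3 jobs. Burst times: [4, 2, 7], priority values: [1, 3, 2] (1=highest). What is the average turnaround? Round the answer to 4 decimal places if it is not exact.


Sort by priority (ascending = highest first):
Order: [(1, 4), (2, 7), (3, 2)]
Completion times:
  Priority 1, burst=4, C=4
  Priority 2, burst=7, C=11
  Priority 3, burst=2, C=13
Average turnaround = 28/3 = 9.3333

9.3333


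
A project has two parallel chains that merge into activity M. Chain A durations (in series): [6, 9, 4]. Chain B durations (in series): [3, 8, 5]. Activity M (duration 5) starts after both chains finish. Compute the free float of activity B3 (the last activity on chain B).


ES(B3) = sum of predecessors on chain B = 11
EF(B3) = ES + duration = 11 + 5 = 16
Successor of B3 is M. ES(M) = max(sum(A), sum(B)) = max(19, 16) = 19
Free float = ES(successor) - EF(current) = 19 - 16 = 3

3


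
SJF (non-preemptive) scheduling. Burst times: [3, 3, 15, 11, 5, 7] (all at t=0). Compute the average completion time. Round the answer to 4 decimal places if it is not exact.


SJF order (ascending): [3, 3, 5, 7, 11, 15]
Completion times:
  Job 1: burst=3, C=3
  Job 2: burst=3, C=6
  Job 3: burst=5, C=11
  Job 4: burst=7, C=18
  Job 5: burst=11, C=29
  Job 6: burst=15, C=44
Average completion = 111/6 = 18.5

18.5


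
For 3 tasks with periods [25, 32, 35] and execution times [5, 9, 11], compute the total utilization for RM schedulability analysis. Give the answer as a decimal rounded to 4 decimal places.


Compute individual utilizations (exact fractions):
  Task 1: C/T = 5/25 = 1/5 (approx. 0.2)
  Task 2: C/T = 9/32 (approx. 0.2813)
  Task 3: C/T = 11/35 (approx. 0.3143)
Total utilization U = 1/5 + 9/32 + 11/35 = 891/1120
Rounded to 4 decimal places: U = 0.7955
RM (Liu & Layland) bound for 3 tasks = 0.779763; compare with U = 891/1120 (approx. 0.795536)
bound < U <= 1, so the RM sufficient condition is not met (inconclusive; an exact test such as response-time analysis is needed).

0.7955


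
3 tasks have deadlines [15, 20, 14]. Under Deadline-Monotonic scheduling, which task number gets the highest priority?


Sort tasks by relative deadline (ascending):
  Task 3: deadline = 14
  Task 1: deadline = 15
  Task 2: deadline = 20
Priority order (highest first): [3, 1, 2]
Highest priority task = 3

3


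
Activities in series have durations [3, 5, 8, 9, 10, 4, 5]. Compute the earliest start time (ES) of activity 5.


Activity 5 starts after activities 1 through 4 complete.
Predecessor durations: [3, 5, 8, 9]
ES = 3 + 5 + 8 + 9 = 25

25


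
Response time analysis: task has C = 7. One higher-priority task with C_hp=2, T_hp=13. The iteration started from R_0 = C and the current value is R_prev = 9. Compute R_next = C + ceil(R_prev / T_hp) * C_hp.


R_next = C + ceil(R_prev / T_hp) * C_hp
ceil(9 / 13) = ceil(0.6923) = 1
Interference = 1 * 2 = 2
R_next = 7 + 2 = 9
R_next = R_prev, so the iteration has converged (response time = 9).

9


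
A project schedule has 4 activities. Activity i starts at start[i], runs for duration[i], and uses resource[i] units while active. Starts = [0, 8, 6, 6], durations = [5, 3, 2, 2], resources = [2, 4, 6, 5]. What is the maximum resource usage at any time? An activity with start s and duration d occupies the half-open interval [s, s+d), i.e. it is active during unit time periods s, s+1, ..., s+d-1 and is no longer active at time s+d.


Each activity i is active on [start_i, start_i + duration_i).
Compute total resource usage per time slot:
  t=0: active resources = [2], total = 2
  t=1: active resources = [2], total = 2
  t=2: active resources = [2], total = 2
  t=3: active resources = [2], total = 2
  t=4: active resources = [2], total = 2
  t=5: active resources = [], total = 0
  t=6: active resources = [6, 5], total = 11
  t=7: active resources = [6, 5], total = 11
  t=8: active resources = [4], total = 4
  t=9: active resources = [4], total = 4
  t=10: active resources = [4], total = 4
Peak resource demand = 11

11


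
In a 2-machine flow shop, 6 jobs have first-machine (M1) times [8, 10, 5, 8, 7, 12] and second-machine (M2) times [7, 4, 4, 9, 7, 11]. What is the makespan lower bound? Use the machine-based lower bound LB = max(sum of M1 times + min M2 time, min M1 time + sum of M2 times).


LB1 = sum(M1 times) + min(M2 times) = 50 + 4 = 54
LB2 = min(M1 times) + sum(M2 times) = 5 + 42 = 47
Lower bound = max(LB1, LB2) = max(54, 47) = 54

54


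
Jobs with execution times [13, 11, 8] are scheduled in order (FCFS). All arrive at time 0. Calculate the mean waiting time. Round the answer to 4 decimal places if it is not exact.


FCFS order (as given): [13, 11, 8]
Waiting times:
  Job 1: wait = 0
  Job 2: wait = 13
  Job 3: wait = 24
Sum of waiting times = 37
Average waiting time = 37/3 = 12.3333

12.3333


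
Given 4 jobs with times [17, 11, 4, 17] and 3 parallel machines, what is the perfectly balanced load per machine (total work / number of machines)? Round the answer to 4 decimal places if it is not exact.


Total processing time = 17 + 11 + 4 + 17 = 49
Number of machines = 3
Ideal balanced load = 49 / 3 = 16.3333

16.3333


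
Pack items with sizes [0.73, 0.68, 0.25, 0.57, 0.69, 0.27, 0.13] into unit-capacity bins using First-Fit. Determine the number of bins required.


Place items sequentially using First-Fit:
  Item 0.73 -> new Bin 1
  Item 0.68 -> new Bin 2
  Item 0.25 -> Bin 1 (now 0.98)
  Item 0.57 -> new Bin 3
  Item 0.69 -> new Bin 4
  Item 0.27 -> Bin 2 (now 0.95)
  Item 0.13 -> Bin 3 (now 0.7)
Total bins used = 4

4


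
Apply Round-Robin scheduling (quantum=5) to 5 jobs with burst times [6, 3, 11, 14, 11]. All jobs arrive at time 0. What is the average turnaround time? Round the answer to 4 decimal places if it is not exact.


Time quantum = 5
Execution trace:
  J1 runs 5 units, time = 5
  J2 runs 3 units, time = 8
  J3 runs 5 units, time = 13
  J4 runs 5 units, time = 18
  J5 runs 5 units, time = 23
  J1 runs 1 units, time = 24
  J3 runs 5 units, time = 29
  J4 runs 5 units, time = 34
  J5 runs 5 units, time = 39
  J3 runs 1 units, time = 40
  J4 runs 4 units, time = 44
  J5 runs 1 units, time = 45
Finish times: [24, 8, 40, 44, 45]
Average turnaround = 161/5 = 32.2

32.2


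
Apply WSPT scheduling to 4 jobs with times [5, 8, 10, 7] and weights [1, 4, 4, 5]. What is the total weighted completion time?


Compute p/w ratios and sort ascending (WSPT): [(7, 5), (8, 4), (10, 4), (5, 1)]
Compute weighted completion times:
  Job (p=7,w=5): C=7, w*C=5*7=35
  Job (p=8,w=4): C=15, w*C=4*15=60
  Job (p=10,w=4): C=25, w*C=4*25=100
  Job (p=5,w=1): C=30, w*C=1*30=30
Total weighted completion time = 225

225


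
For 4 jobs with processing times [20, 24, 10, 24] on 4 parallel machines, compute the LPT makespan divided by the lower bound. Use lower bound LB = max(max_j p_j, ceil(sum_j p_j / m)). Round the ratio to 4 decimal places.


LPT order: [24, 24, 20, 10]
Machine loads after assignment: [24, 24, 20, 10]
LPT makespan = 24
Lower bound = max(max_job, ceil(total/4)) = max(24, 20) = 24
Ratio = 24 / 24 = 1.0

1.0


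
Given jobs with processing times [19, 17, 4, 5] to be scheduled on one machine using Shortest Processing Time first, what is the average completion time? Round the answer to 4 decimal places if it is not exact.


Sort jobs by processing time (SPT order): [4, 5, 17, 19]
Compute completion times sequentially:
  Job 1: processing = 4, completes at 4
  Job 2: processing = 5, completes at 9
  Job 3: processing = 17, completes at 26
  Job 4: processing = 19, completes at 45
Sum of completion times = 84
Average completion time = 84/4 = 21.0

21.0


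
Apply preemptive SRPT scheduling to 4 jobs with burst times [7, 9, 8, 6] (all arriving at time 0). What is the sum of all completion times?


Since all jobs arrive at t=0, SRPT equals SPT ordering.
SPT order: [6, 7, 8, 9]
Completion times:
  Job 1: p=6, C=6
  Job 2: p=7, C=13
  Job 3: p=8, C=21
  Job 4: p=9, C=30
Total completion time = 6 + 13 + 21 + 30 = 70

70


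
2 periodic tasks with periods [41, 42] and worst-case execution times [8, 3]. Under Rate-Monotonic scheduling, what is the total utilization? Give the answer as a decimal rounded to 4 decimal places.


Compute individual utilizations (exact fractions):
  Task 1: C/T = 8/41 (approx. 0.1951)
  Task 2: C/T = 3/42 = 1/14 (approx. 0.0714)
Total utilization U = 8/41 + 1/14 = 153/574
Rounded to 4 decimal places: U = 0.2666
RM (Liu & Layland) bound for 2 tasks = 0.828427; compare with U = 153/574 (approx. 0.266551)
U <= bound, so schedulable by RM sufficient condition.

0.2666


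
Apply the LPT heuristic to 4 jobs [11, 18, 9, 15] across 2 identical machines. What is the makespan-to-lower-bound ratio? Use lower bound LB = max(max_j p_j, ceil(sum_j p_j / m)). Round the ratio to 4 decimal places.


LPT order: [18, 15, 11, 9]
Machine loads after assignment: [27, 26]
LPT makespan = 27
Lower bound = max(max_job, ceil(total/2)) = max(18, 27) = 27
Ratio = 27 / 27 = 1.0

1.0


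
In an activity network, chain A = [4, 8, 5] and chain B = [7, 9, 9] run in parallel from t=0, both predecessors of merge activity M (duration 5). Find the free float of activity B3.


ES(B3) = sum of predecessors on chain B = 16
EF(B3) = ES + duration = 16 + 9 = 25
Successor of B3 is M. ES(M) = max(sum(A), sum(B)) = max(17, 25) = 25
Free float = ES(successor) - EF(current) = 25 - 25 = 0

0


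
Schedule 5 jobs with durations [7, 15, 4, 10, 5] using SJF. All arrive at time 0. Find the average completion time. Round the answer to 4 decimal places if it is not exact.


SJF order (ascending): [4, 5, 7, 10, 15]
Completion times:
  Job 1: burst=4, C=4
  Job 2: burst=5, C=9
  Job 3: burst=7, C=16
  Job 4: burst=10, C=26
  Job 5: burst=15, C=41
Average completion = 96/5 = 19.2

19.2


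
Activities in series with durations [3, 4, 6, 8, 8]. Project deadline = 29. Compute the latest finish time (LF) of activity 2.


LF(activity 2) = deadline - sum of successor durations
Successors: activities 3 through 5 with durations [6, 8, 8]
Sum of successor durations = 22
LF = 29 - 22 = 7

7


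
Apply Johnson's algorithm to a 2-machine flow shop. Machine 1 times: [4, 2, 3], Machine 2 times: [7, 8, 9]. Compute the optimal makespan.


Apply Johnson's rule:
  Group 1 (a <= b): [(2, 2, 8), (3, 3, 9), (1, 4, 7)]
  Group 2 (a > b): []
Optimal job order: [2, 3, 1]
Schedule:
  Job 2: M1 done at 2, M2 done at 10
  Job 3: M1 done at 5, M2 done at 19
  Job 1: M1 done at 9, M2 done at 26
Makespan = 26

26


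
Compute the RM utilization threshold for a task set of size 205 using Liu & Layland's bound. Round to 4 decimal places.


Compute 2^(1/205) = 1.0033869285
Subtract 1: 1.0033869285 - 1 = 0.0033869285
Multiply by n: 205 * 0.0033869285 = 0.6943203425
Round to 4 dp: 0.6943

0.6943


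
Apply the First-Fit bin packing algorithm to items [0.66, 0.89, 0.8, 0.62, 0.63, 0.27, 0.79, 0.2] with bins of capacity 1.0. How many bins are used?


Place items sequentially using First-Fit:
  Item 0.66 -> new Bin 1
  Item 0.89 -> new Bin 2
  Item 0.8 -> new Bin 3
  Item 0.62 -> new Bin 4
  Item 0.63 -> new Bin 5
  Item 0.27 -> Bin 1 (now 0.93)
  Item 0.79 -> new Bin 6
  Item 0.2 -> Bin 3 (now 1.0)
Total bins used = 6

6


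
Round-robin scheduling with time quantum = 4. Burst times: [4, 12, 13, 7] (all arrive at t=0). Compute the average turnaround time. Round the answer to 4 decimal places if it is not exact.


Time quantum = 4
Execution trace:
  J1 runs 4 units, time = 4
  J2 runs 4 units, time = 8
  J3 runs 4 units, time = 12
  J4 runs 4 units, time = 16
  J2 runs 4 units, time = 20
  J3 runs 4 units, time = 24
  J4 runs 3 units, time = 27
  J2 runs 4 units, time = 31
  J3 runs 4 units, time = 35
  J3 runs 1 units, time = 36
Finish times: [4, 31, 36, 27]
Average turnaround = 98/4 = 24.5

24.5


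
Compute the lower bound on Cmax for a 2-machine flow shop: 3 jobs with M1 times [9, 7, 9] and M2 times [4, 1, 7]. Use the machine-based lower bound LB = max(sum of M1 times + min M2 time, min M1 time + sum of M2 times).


LB1 = sum(M1 times) + min(M2 times) = 25 + 1 = 26
LB2 = min(M1 times) + sum(M2 times) = 7 + 12 = 19
Lower bound = max(LB1, LB2) = max(26, 19) = 26

26


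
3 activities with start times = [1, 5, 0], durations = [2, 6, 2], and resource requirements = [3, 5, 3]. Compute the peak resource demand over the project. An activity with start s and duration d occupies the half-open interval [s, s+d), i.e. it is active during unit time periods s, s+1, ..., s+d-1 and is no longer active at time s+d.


Each activity i is active on [start_i, start_i + duration_i).
Compute total resource usage per time slot:
  t=0: active resources = [3], total = 3
  t=1: active resources = [3, 3], total = 6
  t=2: active resources = [3], total = 3
  t=3: active resources = [], total = 0
  t=4: active resources = [], total = 0
  t=5: active resources = [5], total = 5
  t=6: active resources = [5], total = 5
  t=7: active resources = [5], total = 5
  t=8: active resources = [5], total = 5
  t=9: active resources = [5], total = 5
  t=10: active resources = [5], total = 5
Peak resource demand = 6

6


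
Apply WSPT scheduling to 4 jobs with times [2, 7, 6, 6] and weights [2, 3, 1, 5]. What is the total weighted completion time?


Compute p/w ratios and sort ascending (WSPT): [(2, 2), (6, 5), (7, 3), (6, 1)]
Compute weighted completion times:
  Job (p=2,w=2): C=2, w*C=2*2=4
  Job (p=6,w=5): C=8, w*C=5*8=40
  Job (p=7,w=3): C=15, w*C=3*15=45
  Job (p=6,w=1): C=21, w*C=1*21=21
Total weighted completion time = 110

110


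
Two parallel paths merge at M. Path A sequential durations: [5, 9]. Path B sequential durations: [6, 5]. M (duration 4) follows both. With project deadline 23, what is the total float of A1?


Forward pass: ES(A1) = sum of predecessors on chain A = 0
EF = ES + duration = 0 + 5 = 5
Backward pass: LF(M) = deadline = 23; LS(M) = 23 - 4 = 19
LF(A1) = LS(M) - sum(successors on chain A) = 19 - 9 = 10
LS = LF - duration = 10 - 5 = 5
Total float = LS - ES = 5 - 0 = 5

5


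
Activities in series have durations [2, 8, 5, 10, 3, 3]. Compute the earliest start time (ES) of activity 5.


Activity 5 starts after activities 1 through 4 complete.
Predecessor durations: [2, 8, 5, 10]
ES = 2 + 8 + 5 + 10 = 25

25


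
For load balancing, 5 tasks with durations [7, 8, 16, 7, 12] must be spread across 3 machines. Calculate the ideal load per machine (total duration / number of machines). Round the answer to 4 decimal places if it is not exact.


Total processing time = 7 + 8 + 16 + 7 + 12 = 50
Number of machines = 3
Ideal balanced load = 50 / 3 = 16.6667

16.6667


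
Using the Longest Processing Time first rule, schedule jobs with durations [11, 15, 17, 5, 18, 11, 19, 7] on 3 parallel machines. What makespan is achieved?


Sort jobs in decreasing order (LPT): [19, 18, 17, 15, 11, 11, 7, 5]
Assign each job to the least loaded machine:
  Machine 1: jobs [19, 11, 5], load = 35
  Machine 2: jobs [18, 11, 7], load = 36
  Machine 3: jobs [17, 15], load = 32
Makespan = max load = 36

36


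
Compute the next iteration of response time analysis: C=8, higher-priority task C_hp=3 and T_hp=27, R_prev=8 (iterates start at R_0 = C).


R_next = C + ceil(R_prev / T_hp) * C_hp
ceil(8 / 27) = ceil(0.2963) = 1
Interference = 1 * 3 = 3
R_next = 8 + 3 = 11

11


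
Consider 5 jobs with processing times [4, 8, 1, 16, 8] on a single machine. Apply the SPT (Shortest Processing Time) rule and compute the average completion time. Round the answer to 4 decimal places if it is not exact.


Sort jobs by processing time (SPT order): [1, 4, 8, 8, 16]
Compute completion times sequentially:
  Job 1: processing = 1, completes at 1
  Job 2: processing = 4, completes at 5
  Job 3: processing = 8, completes at 13
  Job 4: processing = 8, completes at 21
  Job 5: processing = 16, completes at 37
Sum of completion times = 77
Average completion time = 77/5 = 15.4

15.4


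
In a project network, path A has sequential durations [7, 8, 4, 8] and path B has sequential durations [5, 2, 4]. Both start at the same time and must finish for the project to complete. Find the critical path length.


Path A total = 7 + 8 + 4 + 8 = 27
Path B total = 5 + 2 + 4 = 11
Critical path = longest path = max(27, 11) = 27

27


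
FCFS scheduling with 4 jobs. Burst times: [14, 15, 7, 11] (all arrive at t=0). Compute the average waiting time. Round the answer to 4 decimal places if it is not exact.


FCFS order (as given): [14, 15, 7, 11]
Waiting times:
  Job 1: wait = 0
  Job 2: wait = 14
  Job 3: wait = 29
  Job 4: wait = 36
Sum of waiting times = 79
Average waiting time = 79/4 = 19.75

19.75


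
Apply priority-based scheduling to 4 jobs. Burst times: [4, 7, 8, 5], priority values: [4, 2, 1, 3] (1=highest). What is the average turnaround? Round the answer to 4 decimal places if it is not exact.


Sort by priority (ascending = highest first):
Order: [(1, 8), (2, 7), (3, 5), (4, 4)]
Completion times:
  Priority 1, burst=8, C=8
  Priority 2, burst=7, C=15
  Priority 3, burst=5, C=20
  Priority 4, burst=4, C=24
Average turnaround = 67/4 = 16.75

16.75


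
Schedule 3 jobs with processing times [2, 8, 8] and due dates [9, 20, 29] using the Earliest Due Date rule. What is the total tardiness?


Sort by due date (EDD order): [(2, 9), (8, 20), (8, 29)]
Compute completion times and tardiness:
  Job 1: p=2, d=9, C=2, tardiness=max(0,2-9)=0
  Job 2: p=8, d=20, C=10, tardiness=max(0,10-20)=0
  Job 3: p=8, d=29, C=18, tardiness=max(0,18-29)=0
Total tardiness = 0

0


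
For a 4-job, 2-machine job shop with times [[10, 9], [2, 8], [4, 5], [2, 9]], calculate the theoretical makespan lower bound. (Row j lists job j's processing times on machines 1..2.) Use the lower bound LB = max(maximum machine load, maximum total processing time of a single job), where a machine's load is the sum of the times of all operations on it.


Machine loads:
  Machine 1: 10 + 2 + 4 + 2 = 18
  Machine 2: 9 + 8 + 5 + 9 = 31
Max machine load = 31
Job totals:
  Job 1: 19
  Job 2: 10
  Job 3: 9
  Job 4: 11
Max job total = 19
Lower bound = max(31, 19) = 31

31


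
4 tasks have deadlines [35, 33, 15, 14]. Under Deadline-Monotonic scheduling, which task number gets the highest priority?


Sort tasks by relative deadline (ascending):
  Task 4: deadline = 14
  Task 3: deadline = 15
  Task 2: deadline = 33
  Task 1: deadline = 35
Priority order (highest first): [4, 3, 2, 1]
Highest priority task = 4

4


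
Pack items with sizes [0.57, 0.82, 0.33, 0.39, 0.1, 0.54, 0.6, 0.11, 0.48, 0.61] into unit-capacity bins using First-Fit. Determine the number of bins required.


Place items sequentially using First-Fit:
  Item 0.57 -> new Bin 1
  Item 0.82 -> new Bin 2
  Item 0.33 -> Bin 1 (now 0.9)
  Item 0.39 -> new Bin 3
  Item 0.1 -> Bin 1 (now 1.0)
  Item 0.54 -> Bin 3 (now 0.93)
  Item 0.6 -> new Bin 4
  Item 0.11 -> Bin 2 (now 0.93)
  Item 0.48 -> new Bin 5
  Item 0.61 -> new Bin 6
Total bins used = 6

6


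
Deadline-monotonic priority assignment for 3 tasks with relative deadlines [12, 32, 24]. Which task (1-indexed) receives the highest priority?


Sort tasks by relative deadline (ascending):
  Task 1: deadline = 12
  Task 3: deadline = 24
  Task 2: deadline = 32
Priority order (highest first): [1, 3, 2]
Highest priority task = 1

1


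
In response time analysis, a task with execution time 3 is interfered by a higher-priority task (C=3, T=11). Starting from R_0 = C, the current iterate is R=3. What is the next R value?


R_next = C + ceil(R_prev / T_hp) * C_hp
ceil(3 / 11) = ceil(0.2727) = 1
Interference = 1 * 3 = 3
R_next = 3 + 3 = 6

6


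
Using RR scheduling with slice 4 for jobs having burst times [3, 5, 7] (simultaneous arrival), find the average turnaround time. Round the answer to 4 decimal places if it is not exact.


Time quantum = 4
Execution trace:
  J1 runs 3 units, time = 3
  J2 runs 4 units, time = 7
  J3 runs 4 units, time = 11
  J2 runs 1 units, time = 12
  J3 runs 3 units, time = 15
Finish times: [3, 12, 15]
Average turnaround = 30/3 = 10.0

10.0


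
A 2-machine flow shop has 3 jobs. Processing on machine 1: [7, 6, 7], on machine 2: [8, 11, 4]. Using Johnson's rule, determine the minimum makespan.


Apply Johnson's rule:
  Group 1 (a <= b): [(2, 6, 11), (1, 7, 8)]
  Group 2 (a > b): [(3, 7, 4)]
Optimal job order: [2, 1, 3]
Schedule:
  Job 2: M1 done at 6, M2 done at 17
  Job 1: M1 done at 13, M2 done at 25
  Job 3: M1 done at 20, M2 done at 29
Makespan = 29

29


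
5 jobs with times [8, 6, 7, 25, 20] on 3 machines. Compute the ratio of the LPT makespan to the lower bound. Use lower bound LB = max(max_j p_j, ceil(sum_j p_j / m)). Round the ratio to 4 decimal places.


LPT order: [25, 20, 8, 7, 6]
Machine loads after assignment: [25, 20, 21]
LPT makespan = 25
Lower bound = max(max_job, ceil(total/3)) = max(25, 22) = 25
Ratio = 25 / 25 = 1.0

1.0


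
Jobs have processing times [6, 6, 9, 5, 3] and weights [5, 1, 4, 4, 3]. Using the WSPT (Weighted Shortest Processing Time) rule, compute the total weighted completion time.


Compute p/w ratios and sort ascending (WSPT): [(3, 3), (6, 5), (5, 4), (9, 4), (6, 1)]
Compute weighted completion times:
  Job (p=3,w=3): C=3, w*C=3*3=9
  Job (p=6,w=5): C=9, w*C=5*9=45
  Job (p=5,w=4): C=14, w*C=4*14=56
  Job (p=9,w=4): C=23, w*C=4*23=92
  Job (p=6,w=1): C=29, w*C=1*29=29
Total weighted completion time = 231

231


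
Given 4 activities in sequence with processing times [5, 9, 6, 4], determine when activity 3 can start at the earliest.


Activity 3 starts after activities 1 through 2 complete.
Predecessor durations: [5, 9]
ES = 5 + 9 = 14

14


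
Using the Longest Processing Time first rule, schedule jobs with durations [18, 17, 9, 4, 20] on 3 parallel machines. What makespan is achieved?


Sort jobs in decreasing order (LPT): [20, 18, 17, 9, 4]
Assign each job to the least loaded machine:
  Machine 1: jobs [20], load = 20
  Machine 2: jobs [18, 4], load = 22
  Machine 3: jobs [17, 9], load = 26
Makespan = max load = 26

26


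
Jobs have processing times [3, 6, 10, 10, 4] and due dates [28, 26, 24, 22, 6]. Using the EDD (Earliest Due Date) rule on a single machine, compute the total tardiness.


Sort by due date (EDD order): [(4, 6), (10, 22), (10, 24), (6, 26), (3, 28)]
Compute completion times and tardiness:
  Job 1: p=4, d=6, C=4, tardiness=max(0,4-6)=0
  Job 2: p=10, d=22, C=14, tardiness=max(0,14-22)=0
  Job 3: p=10, d=24, C=24, tardiness=max(0,24-24)=0
  Job 4: p=6, d=26, C=30, tardiness=max(0,30-26)=4
  Job 5: p=3, d=28, C=33, tardiness=max(0,33-28)=5
Total tardiness = 9

9


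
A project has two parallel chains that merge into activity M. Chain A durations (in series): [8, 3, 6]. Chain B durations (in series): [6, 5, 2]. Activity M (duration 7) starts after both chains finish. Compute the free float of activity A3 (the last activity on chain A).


ES(A3) = sum of predecessors on chain A = 11
EF(A3) = ES + duration = 11 + 6 = 17
Successor of A3 is M. ES(M) = max(sum(A), sum(B)) = max(17, 13) = 17
Free float = ES(successor) - EF(current) = 17 - 17 = 0

0


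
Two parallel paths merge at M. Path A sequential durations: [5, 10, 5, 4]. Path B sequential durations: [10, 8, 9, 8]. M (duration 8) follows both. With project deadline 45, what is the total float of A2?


Forward pass: ES(A2) = sum of predecessors on chain A = 5
EF = ES + duration = 5 + 10 = 15
Backward pass: LF(M) = deadline = 45; LS(M) = 45 - 8 = 37
LF(A2) = LS(M) - sum(successors on chain A) = 37 - 9 = 28
LS = LF - duration = 28 - 10 = 18
Total float = LS - ES = 18 - 5 = 13

13


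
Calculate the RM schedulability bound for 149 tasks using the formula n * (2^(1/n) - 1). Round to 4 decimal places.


Compute 2^(1/149) = 1.0046628318
Subtract 1: 1.0046628318 - 1 = 0.0046628318
Multiply by n: 149 * 0.0046628318 = 0.6947619382
Round to 4 dp: 0.6948

0.6948


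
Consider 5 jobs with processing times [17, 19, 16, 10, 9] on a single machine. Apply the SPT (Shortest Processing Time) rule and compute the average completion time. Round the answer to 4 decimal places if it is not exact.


Sort jobs by processing time (SPT order): [9, 10, 16, 17, 19]
Compute completion times sequentially:
  Job 1: processing = 9, completes at 9
  Job 2: processing = 10, completes at 19
  Job 3: processing = 16, completes at 35
  Job 4: processing = 17, completes at 52
  Job 5: processing = 19, completes at 71
Sum of completion times = 186
Average completion time = 186/5 = 37.2

37.2


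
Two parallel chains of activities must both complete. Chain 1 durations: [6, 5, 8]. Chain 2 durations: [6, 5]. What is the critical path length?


Path A total = 6 + 5 + 8 = 19
Path B total = 6 + 5 = 11
Critical path = longest path = max(19, 11) = 19

19
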